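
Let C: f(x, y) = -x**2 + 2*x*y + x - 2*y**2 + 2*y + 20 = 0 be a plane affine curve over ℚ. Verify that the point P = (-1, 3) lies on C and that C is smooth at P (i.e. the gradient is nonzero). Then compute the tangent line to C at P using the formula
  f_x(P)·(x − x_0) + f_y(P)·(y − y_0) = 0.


Tangent line at P: 9*x - 12*y + 45 = 0.

Step 1: f(-1, 3) = 0, so P lies on C.
Step 2: partial derivatives
  f_x(x, y) = -2*x + 2*y + 1, f_y(x, y) = 2*x - 4*y + 2.
  f_x(P) = 9, f_y(P) = -12 (gradient nonzero, so P is smooth).
Step 3: tangent line at P: 9·(x − -1) + -12·(y − 3) = 0.
Expanding: 9*x - 12*y + 45 = 0.


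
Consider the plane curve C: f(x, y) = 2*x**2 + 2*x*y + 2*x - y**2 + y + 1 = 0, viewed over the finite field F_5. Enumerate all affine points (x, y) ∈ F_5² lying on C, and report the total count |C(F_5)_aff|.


Affine F_5-points: {(0, 3), (1, 0), (1, 3), (3, 0), (3, 2), (4, 2)}; count = 6.

For each of the 25 pairs (x, y) ∈ F_5², evaluate f(x, y) mod 5. Record the zeros.
  x = 0: [0↦1, 1↦1, 2↦4, 3↦0, 4↦4]  zeros at y ∈ {3}
  x = 1: [0↦0, 1↦2, 2↦2, 3↦0, 4↦1]  zeros at y ∈ {0, 3}
  x = 2: [0↦3, 1↦2, 2↦4, 3↦4, 4↦2]  zeros at y ∈ ∅
  x = 3: [0↦0, 1↦1, 2↦0, 3↦2, 4↦2]  zeros at y ∈ {0, 2}
  x = 4: [0↦1, 1↦4, 2↦0, 3↦4, 4↦1]  zeros at y ∈ {2}
Collecting zeros: affine points = {(0, 3), (1, 0), (1, 3), (3, 0), (3, 2), (4, 2)}.
Total count |C(F_5)_aff| = 6.


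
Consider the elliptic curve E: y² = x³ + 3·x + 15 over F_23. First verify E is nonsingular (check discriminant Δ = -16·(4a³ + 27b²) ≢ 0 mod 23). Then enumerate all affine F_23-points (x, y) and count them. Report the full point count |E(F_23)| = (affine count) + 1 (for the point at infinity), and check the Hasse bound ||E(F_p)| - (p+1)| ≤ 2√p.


Affine points = {(2, 11), (2, 12), (9, 9), (9, 14), (12, 10), (12, 13), (14, 8), (14, 15), (15, 10), (15, 13), (18, 6), (18, 17), (19, 10), (19, 13), (20, 5), (20, 18), (21, 1), (21, 22)}; affine count = 18; |E(F_23)| = 19.

Discriminant check: Δ ∝ 4a³ + 27b² = 4·3³ + 27·15² = 4·27 + 27·225 ≡ 19 (mod 23). Nonzero ⇒ E is nonsingular.
For each x ∈ F_23, compute rhs = x³ + 3·x + 15 mod 23, then count y ∈ F_23 with y² ≡ rhs.
  x = 0: rhs = 15, matching y values: none (0 points).
  x = 1: rhs = 19, matching y values: none (0 points).
  x = 2: rhs = 6, matching y values: 11, 12 (2 points).
  x = 3: rhs = 5, matching y values: none (0 points).
  x = 4: rhs = 22, matching y values: none (0 points).
  x = 5: rhs = 17, matching y values: none (0 points).
  x = 6: rhs = 19, matching y values: none (0 points).
  x = 7: rhs = 11, matching y values: none (0 points).
  x = 8: rhs = 22, matching y values: none (0 points).
  x = 9: rhs = 12, matching y values: 9, 14 (2 points).
  x = 10: rhs = 10, matching y values: none (0 points).
  x = 11: rhs = 22, matching y values: none (0 points).
  x = 12: rhs = 8, matching y values: 10, 13 (2 points).
  x = 13: rhs = 20, matching y values: none (0 points).
  x = 14: rhs = 18, matching y values: 8, 15 (2 points).
  x = 15: rhs = 8, matching y values: 10, 13 (2 points).
  x = 16: rhs = 19, matching y values: none (0 points).
  x = 17: rhs = 11, matching y values: none (0 points).
  x = 18: rhs = 13, matching y values: 6, 17 (2 points).
  x = 19: rhs = 8, matching y values: 10, 13 (2 points).
  x = 20: rhs = 2, matching y values: 5, 18 (2 points).
  x = 21: rhs = 1, matching y values: 1, 22 (2 points).
  x = 22: rhs = 11, matching y values: none (0 points).
Total affine count: 18.
Full point count |E(F_23)| = 18 + 1 = 19.
Hasse bound: |19 − (23+1)| = |-5| = 5 ≤ 2√23 ≈ 9.5917 ✓.


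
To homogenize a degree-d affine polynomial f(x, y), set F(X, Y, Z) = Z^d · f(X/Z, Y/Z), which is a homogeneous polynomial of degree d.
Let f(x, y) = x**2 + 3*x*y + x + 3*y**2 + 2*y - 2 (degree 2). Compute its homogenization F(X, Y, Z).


F(X, Y, Z) = X**2 + 3*X*Y + X*Z + 3*Y**2 + 2*Y*Z - 2*Z**2

deg(f) = 2.
Substitute x = X/Z, y = Y/Z into f, then multiply by Z^2.
  monomial 1·x^2·y^0 ↦ 1·X^2·Y^0·Z^0.
  monomial 3·x^1·y^1 ↦ 3·X^1·Y^1·Z^0.
  monomial 1·x^1·y^0 ↦ 1·X^1·Y^0·Z^1.
  monomial 3·x^0·y^2 ↦ 3·X^0·Y^2·Z^0.
  monomial 2·x^0·y^1 ↦ 2·X^0·Y^1·Z^1.
  monomial -2·x^0·y^0 ↦ -2·X^0·Y^0·Z^2.
Collecting: F(X, Y, Z) = X**2 + 3*X*Y + X*Z + 3*Y**2 + 2*Y*Z - 2*Z**2.


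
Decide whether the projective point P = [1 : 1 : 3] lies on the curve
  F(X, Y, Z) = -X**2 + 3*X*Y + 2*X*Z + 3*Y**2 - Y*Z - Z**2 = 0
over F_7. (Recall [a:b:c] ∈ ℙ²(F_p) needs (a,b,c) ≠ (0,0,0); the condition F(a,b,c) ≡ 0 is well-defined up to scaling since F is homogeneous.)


F(1,1,3) ≡ 6 (mod 7); P is NOT on the curve.

Evaluate F(1, 1, 3) term-by-term (mod 7).
  -X**2 ↦ -1·1·1·1 = -1
  3*X*Y ↦ 3·1·1·1 = 3
  2*X*Z ↦ 2·1·1·3 = 6
  3*Y**2 ↦ 3·1·1·1 = 3
  -Y*Z ↦ -1·1·1·3 = -3
  -Z**2 ↦ -1·1·1·9 = -9
Sum: F(1, 1, 3) = (-1) + (3) + (6) + (3) + (-3) + (-9) = -1.
Reducing mod 7: -1 ≡ 6 (mod 7).
Since F(a, b, c) ≡ 6 ≠ 0 (mod 7), P does NOT lie on the curve.


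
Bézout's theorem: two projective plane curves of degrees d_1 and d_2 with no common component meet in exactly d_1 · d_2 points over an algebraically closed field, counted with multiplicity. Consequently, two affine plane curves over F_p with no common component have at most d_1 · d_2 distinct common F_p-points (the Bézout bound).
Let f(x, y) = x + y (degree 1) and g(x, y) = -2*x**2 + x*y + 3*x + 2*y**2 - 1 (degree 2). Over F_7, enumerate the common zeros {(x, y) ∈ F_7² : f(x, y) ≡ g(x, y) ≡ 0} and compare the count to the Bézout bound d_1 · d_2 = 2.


Common zeros: ∅; count = 0; Bézout bound = 2.

deg(f) = 1, deg(g) = 2, so Bézout bound = 2.
Scan x ∈ F_7. For each x, list the y ∈ F_7 with f(x, y) ≡ 0 and those with g(x, y) ≡ 0 (mod 7); the common zeros in that column are the intersection.
  x = 0: f ≡ 0 at y ∈ {0}; g ≡ 0 at y ∈ {2, 5}; common: ∅.
  x = 1: f ≡ 0 at y ∈ {6}; g ≡ 0 at y ∈ {0, 3}; common: ∅.
  x = 2: f ≡ 0 at y ∈ {5}; g ≡ 0 at y ∈ {3}; common: ∅.
  x = 3: f ≡ 0 at y ∈ {4}; g ≡ 0 at y ∈ ∅; common: ∅.
  x = 4: f ≡ 0 at y ∈ {3}; g ≡ 0 at y ∈ {0, 5}; common: ∅.
  x = 5: f ≡ 0 at y ∈ {2}; g ≡ 0 at y ∈ ∅; common: ∅.
  x = 6: f ≡ 0 at y ∈ {1}; g ≡ 0 at y ∈ {2}; common: ∅.
Collecting: common zeros = ∅, so the count is 0.
Comparison with the Bézout bound: 0 ≤ 2 = deg(f)·deg(g), as expected for curves with no common component (the affine F_7-count falls short of the bound because intersections may lie at infinity, over extension fields, or carry multiplicity).


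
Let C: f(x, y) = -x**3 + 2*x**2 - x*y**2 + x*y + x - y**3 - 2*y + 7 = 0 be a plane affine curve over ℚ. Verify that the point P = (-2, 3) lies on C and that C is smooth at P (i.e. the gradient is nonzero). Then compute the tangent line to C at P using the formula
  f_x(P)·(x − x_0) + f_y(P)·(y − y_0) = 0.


Tangent line at P: -25*x - 19*y + 7 = 0.

Step 1: f(-2, 3) = 0, so P lies on C.
Step 2: partial derivatives
  f_x(x, y) = -3*x**2 + 4*x - y**2 + y + 1, f_y(x, y) = -2*x*y + x - 3*y**2 - 2.
  f_x(P) = -25, f_y(P) = -19 (gradient nonzero, so P is smooth).
Step 3: tangent line at P: -25·(x − -2) + -19·(y − 3) = 0.
Expanding: -25*x - 19*y + 7 = 0.


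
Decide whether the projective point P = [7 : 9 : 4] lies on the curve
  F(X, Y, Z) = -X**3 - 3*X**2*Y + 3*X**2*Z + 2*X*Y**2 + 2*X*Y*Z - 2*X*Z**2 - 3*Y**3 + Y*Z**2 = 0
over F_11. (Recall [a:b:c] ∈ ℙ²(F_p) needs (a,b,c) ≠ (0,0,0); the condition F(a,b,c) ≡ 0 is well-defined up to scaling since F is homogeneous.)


F(7,9,4) ≡ 9 (mod 11); P is NOT on the curve.

Evaluate F(7, 9, 4) term-by-term (mod 11).
  -X**3 ↦ -1·343·1·1 = -343
  -3*X**2*Y ↦ -3·49·9·1 = -1323
  3*X**2*Z ↦ 3·49·1·4 = 588
  2*X*Y**2 ↦ 2·7·81·1 = 1134
  2*X*Y*Z ↦ 2·7·9·4 = 504
  -2*X*Z**2 ↦ -2·7·1·16 = -224
  -3*Y**3 ↦ -3·1·729·1 = -2187
  Y*Z**2 ↦ 1·1·9·16 = 144
Sum: F(7, 9, 4) = (-343) + (-1323) + (588) + (1134) + (504) + (-224) + (-2187) + (144) = -1707.
Reducing mod 11: -1707 ≡ 9 (mod 11).
Since F(a, b, c) ≡ 9 ≠ 0 (mod 11), P does NOT lie on the curve.


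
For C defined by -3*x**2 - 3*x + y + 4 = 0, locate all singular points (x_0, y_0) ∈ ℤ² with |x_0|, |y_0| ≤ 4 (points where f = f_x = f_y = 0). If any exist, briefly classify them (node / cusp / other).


No singular points in the scanned grid; C is smooth there.

Compute partial derivatives:
  f_x = -6*x - 3.
  f_y = 1.
f_y = 1 is a nonzero constant, so f_y never vanishes: no point (x, y) can satisfy f = f_x = f_y = 0. In particular no (x, y) ∈ {−4, ..., 4}² is singular; the curve is smooth.


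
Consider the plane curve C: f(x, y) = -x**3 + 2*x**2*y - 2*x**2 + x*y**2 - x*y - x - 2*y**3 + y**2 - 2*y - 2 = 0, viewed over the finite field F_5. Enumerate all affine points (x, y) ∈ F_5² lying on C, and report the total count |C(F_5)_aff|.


Affine F_5-points: {(0, 1), (1, 3), (2, 0), (2, 1), (2, 3), (3, 0), (3, 1)}; count = 7.

For each of the 25 pairs (x, y) ∈ F_5², evaluate f(x, y) mod 5. Record the zeros.
  x = 0: [0↦3, 1↦0, 2↦2, 3↦2, 4↦3]  zeros at y ∈ {1}
  x = 1: [0↦4, 1↦3, 2↦4, 3↦0, 4↦4]  zeros at y ∈ {3}
  x = 2: [0↦0, 1↦0, 2↦4, 3↦0, 4↦1]  zeros at y ∈ {0, 1, 3}
  x = 3: [0↦0, 1↦0, 2↦1, 3↦1, 4↦3]  zeros at y ∈ {0, 1}
  x = 4: [0↦3, 1↦2, 2↦4, 3↦2, 4↦4]  zeros at y ∈ ∅
Collecting zeros: affine points = {(0, 1), (1, 3), (2, 0), (2, 1), (2, 3), (3, 0), (3, 1)}.
Total count |C(F_5)_aff| = 7.


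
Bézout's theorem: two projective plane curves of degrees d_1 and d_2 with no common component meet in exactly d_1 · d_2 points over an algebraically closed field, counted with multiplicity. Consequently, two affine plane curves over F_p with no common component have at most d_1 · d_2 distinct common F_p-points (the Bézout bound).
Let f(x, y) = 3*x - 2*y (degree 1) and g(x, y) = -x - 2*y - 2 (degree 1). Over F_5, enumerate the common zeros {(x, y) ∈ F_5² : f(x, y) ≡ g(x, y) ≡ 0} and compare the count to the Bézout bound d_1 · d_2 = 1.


Common zeros: {(2, 3)}; count = 1; Bézout bound = 1.

deg(f) = 1, deg(g) = 1, so Bézout bound = 1.
Scan x ∈ F_5. For each x, list the y ∈ F_5 with f(x, y) ≡ 0 and those with g(x, y) ≡ 0 (mod 5); the common zeros in that column are the intersection.
  x = 0: f ≡ 0 at y ∈ {0}; g ≡ 0 at y ∈ {4}; common: ∅.
  x = 1: f ≡ 0 at y ∈ {4}; g ≡ 0 at y ∈ {1}; common: ∅.
  x = 2: f ≡ 0 at y ∈ {3}; g ≡ 0 at y ∈ {3}; common: {3}.
  x = 3: f ≡ 0 at y ∈ {2}; g ≡ 0 at y ∈ {0}; common: ∅.
  x = 4: f ≡ 0 at y ∈ {1}; g ≡ 0 at y ∈ {2}; common: ∅.
Collecting: common zeros = {(2, 3)}, so the count is 1.
Comparison with the Bézout bound: 1 ≤ 1 = deg(f)·deg(g), as expected for curves with no common component (the bound is attained).


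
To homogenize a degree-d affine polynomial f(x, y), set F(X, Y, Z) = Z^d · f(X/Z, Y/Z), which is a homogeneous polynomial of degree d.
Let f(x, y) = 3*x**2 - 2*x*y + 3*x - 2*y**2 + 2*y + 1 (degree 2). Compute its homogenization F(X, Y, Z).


F(X, Y, Z) = 3*X**2 - 2*X*Y + 3*X*Z - 2*Y**2 + 2*Y*Z + Z**2

deg(f) = 2.
Substitute x = X/Z, y = Y/Z into f, then multiply by Z^2.
  monomial 3·x^2·y^0 ↦ 3·X^2·Y^0·Z^0.
  monomial -2·x^1·y^1 ↦ -2·X^1·Y^1·Z^0.
  monomial 3·x^1·y^0 ↦ 3·X^1·Y^0·Z^1.
  monomial -2·x^0·y^2 ↦ -2·X^0·Y^2·Z^0.
  monomial 2·x^0·y^1 ↦ 2·X^0·Y^1·Z^1.
  monomial 1·x^0·y^0 ↦ 1·X^0·Y^0·Z^2.
Collecting: F(X, Y, Z) = 3*X**2 - 2*X*Y + 3*X*Z - 2*Y**2 + 2*Y*Z + Z**2.


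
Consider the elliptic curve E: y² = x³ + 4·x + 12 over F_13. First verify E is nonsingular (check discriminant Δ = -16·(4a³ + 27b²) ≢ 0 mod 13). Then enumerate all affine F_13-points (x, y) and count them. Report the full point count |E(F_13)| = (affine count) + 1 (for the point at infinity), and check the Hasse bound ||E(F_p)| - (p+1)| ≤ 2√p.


Affine points = {(0, 5), (0, 8), (1, 2), (1, 11), (3, 5), (3, 8), (4, 1), (4, 12), (5, 1), (5, 12), (8, 6), (8, 7), (9, 6), (9, 7), (10, 5), (10, 8), (11, 3), (11, 10)}; affine count = 18; |E(F_13)| = 19.

Discriminant check: Δ ∝ 4a³ + 27b² = 4·4³ + 27·12² = 4·64 + 27·144 ≡ 10 (mod 13). Nonzero ⇒ E is nonsingular.
For each x ∈ F_13, compute rhs = x³ + 4·x + 12 mod 13, then count y ∈ F_13 with y² ≡ rhs.
  x = 0: rhs = 12, matching y values: 5, 8 (2 points).
  x = 1: rhs = 4, matching y values: 2, 11 (2 points).
  x = 2: rhs = 2, matching y values: none (0 points).
  x = 3: rhs = 12, matching y values: 5, 8 (2 points).
  x = 4: rhs = 1, matching y values: 1, 12 (2 points).
  x = 5: rhs = 1, matching y values: 1, 12 (2 points).
  x = 6: rhs = 5, matching y values: none (0 points).
  x = 7: rhs = 6, matching y values: none (0 points).
  x = 8: rhs = 10, matching y values: 6, 7 (2 points).
  x = 9: rhs = 10, matching y values: 6, 7 (2 points).
  x = 10: rhs = 12, matching y values: 5, 8 (2 points).
  x = 11: rhs = 9, matching y values: 3, 10 (2 points).
  x = 12: rhs = 7, matching y values: none (0 points).
Total affine count: 18.
Full point count |E(F_13)| = 18 + 1 = 19.
Hasse bound: |19 − (13+1)| = |5| = 5 ≤ 2√13 ≈ 7.2111 ✓.


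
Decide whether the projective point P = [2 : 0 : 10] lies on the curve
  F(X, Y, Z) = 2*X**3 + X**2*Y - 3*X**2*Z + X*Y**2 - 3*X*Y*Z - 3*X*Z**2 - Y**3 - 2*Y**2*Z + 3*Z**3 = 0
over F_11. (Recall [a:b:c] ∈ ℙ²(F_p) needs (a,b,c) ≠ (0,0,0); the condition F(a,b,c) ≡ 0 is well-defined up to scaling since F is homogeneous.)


F(2,0,10) ≡ 8 (mod 11); P is NOT on the curve.

Evaluate F(2, 0, 10) term-by-term (mod 11).
  2*X**3 ↦ 2·8·1·1 = 16
  X**2*Y ↦ 1·4·0·1 = 0
  -3*X**2*Z ↦ -3·4·1·10 = -120
  X*Y**2 ↦ 1·2·0·1 = 0
  -3*X*Y*Z ↦ -3·2·0·10 = 0
  -3*X*Z**2 ↦ -3·2·1·100 = -600
  -Y**3 ↦ -1·1·0·1 = 0
  -2*Y**2*Z ↦ -2·1·0·10 = 0
  3*Z**3 ↦ 3·1·1·1000 = 3000
Sum: F(2, 0, 10) = (16) + (0) + (-120) + (0) + (0) + (-600) + (0) + (0) + (3000) = 2296.
Reducing mod 11: 2296 ≡ 8 (mod 11).
Since F(a, b, c) ≡ 8 ≠ 0 (mod 11), P does NOT lie on the curve.


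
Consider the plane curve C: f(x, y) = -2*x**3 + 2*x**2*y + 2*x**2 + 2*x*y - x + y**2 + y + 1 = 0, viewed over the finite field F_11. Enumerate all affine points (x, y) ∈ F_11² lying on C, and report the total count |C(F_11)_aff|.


Affine F_11-points: {(1, 0), (1, 6), (4, 0), (4, 3), (5, 6), (5, 10), (7, 0), (7, 8), (9, 1), (9, 5)}; count = 10.

For each of the 121 pairs (x, y) ∈ F_11², evaluate f(x, y) mod 11. Record the zeros.
  x = 0: [0↦1, 1↦3, 2↦7, 3↦2, 4↦10, 5↦9, 6↦10, 7↦2, 8↦7, 9↦3, 10↦1]  zeros at y ∈ ∅
  x = 1: [0↦0, 1↦6, 2↦3, 3↦2, 4↦3, 5↦6, 6↦0, 7↦7, 8↦5, 9↦5, 10↦7]  zeros at y ∈ {0, 6}
  x = 2: [0↦2, 1↦5, 2↦10, 3↦6, 4↦4, 5↦4, 6↦6, 7↦10, 8↦5, 9↦2, 10↦1]  zeros at y ∈ ∅
  x = 3: [0↦6, 1↦10, 2↦5, 3↦2, 4↦1, 5↦2, 6↦5, 7↦10, 8↦6, 9↦4, 10↦4]  zeros at y ∈ ∅
  x = 4: [0↦0, 1↦9, 2↦9, 3↦0, 4↦4, 5↦10, 6↦7, 7↦6, 8↦7, 9↦10, 10↦4]  zeros at y ∈ {0, 3}
  x = 5: [0↦5, 1↦1, 2↦10, 3↦10, 4↦1, 5↦5, 6↦0, 7↦8, 8↦7, 9↦8, 10↦0]  zeros at y ∈ {6, 10}
  x = 6: [0↦9, 1↦7, 2↦7, 3↦9, 4↦2, 5↦8, 6↦5, 7↦4, 8↦5, 9↦8, 10↦2]  zeros at y ∈ ∅
  x = 7: [0↦0, 1↦4, 2↦10, 3↦7, 4↦6, 5↦7, 6↦10, 7↦4, 8↦0, 9↦9, 10↦9]  zeros at y ∈ {0, 8}
  x = 8: [0↦10, 1↦2, 2↦7, 3↦3, 4↦1, 5↦1, 6↦3, 7↦7, 8↦2, 9↦10, 10↦9]  zeros at y ∈ ∅
  x = 9: [0↦5, 1↦0, 2↦8, 3↦7, 4↦8, 5↦0, 6↦5, 7↦1, 8↦10, 9↦10, 10↦1]  zeros at y ∈ {1, 5}
  x = 10: [0↦6, 1↦8, 2↦1, 3↦7, 4↦4, 5↦3, 6↦4, 7↦7, 8↦1, 9↦8, 10↦6]  zeros at y ∈ ∅
Collecting zeros: affine points = {(1, 0), (1, 6), (4, 0), (4, 3), (5, 6), (5, 10), (7, 0), (7, 8), (9, 1), (9, 5)}.
Total count |C(F_11)_aff| = 10.


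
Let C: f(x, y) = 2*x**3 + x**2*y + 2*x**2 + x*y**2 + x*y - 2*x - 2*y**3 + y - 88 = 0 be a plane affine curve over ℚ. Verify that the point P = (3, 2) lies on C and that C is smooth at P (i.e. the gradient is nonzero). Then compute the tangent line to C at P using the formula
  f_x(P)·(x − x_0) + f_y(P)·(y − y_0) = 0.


Tangent line at P: 82*x + y - 248 = 0.

Step 1: f(3, 2) = 0, so P lies on C.
Step 2: partial derivatives
  f_x(x, y) = 6*x**2 + 2*x*y + 4*x + y**2 + y - 2, f_y(x, y) = x**2 + 2*x*y + x - 6*y**2 + 1.
  f_x(P) = 82, f_y(P) = 1 (gradient nonzero, so P is smooth).
Step 3: tangent line at P: 82·(x − 3) + 1·(y − 2) = 0.
Expanding: 82*x + y - 248 = 0.


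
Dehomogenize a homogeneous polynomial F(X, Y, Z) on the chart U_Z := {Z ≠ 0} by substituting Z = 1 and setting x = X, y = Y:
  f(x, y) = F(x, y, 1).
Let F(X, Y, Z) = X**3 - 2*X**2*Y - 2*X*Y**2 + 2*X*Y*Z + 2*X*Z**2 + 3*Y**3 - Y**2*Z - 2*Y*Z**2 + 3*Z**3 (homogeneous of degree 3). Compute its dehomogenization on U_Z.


f(x, y) = x**3 - 2*x**2*y - 2*x*y**2 + 2*x*y + 2*x + 3*y**3 - y**2 - 2*y + 3

On U_Z we set Z = 1. Each monomial c·X^i·Y^j·Z^k in F becomes c·x^i·y^j·1^k = c·x^i·y^j.
Substituting Z = 1: F(X, Y, 1) = x**3 - 2*x**2*y - 2*x*y**2 + 2*x*y + 2*x + 3*y**3 - y**2 - 2*y + 3.
Note: deg(f) ≤ deg(F) = 3; strict inequality happens when F is divisible by Z (lost terms).


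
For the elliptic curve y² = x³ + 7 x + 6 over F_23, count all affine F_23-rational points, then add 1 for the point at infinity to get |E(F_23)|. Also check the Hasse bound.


Affine points = {(0, 11), (0, 12), (3, 10), (3, 13), (4, 11), (4, 12), (9, 4), (9, 19), (10, 8), (10, 15), (12, 1), (12, 22), (15, 6), (15, 17), (17, 1), (17, 22), (19, 11), (19, 12), (20, 2), (20, 21)}; affine count = 20; |E(F_23)| = 21.

Discriminant check: Δ ∝ 4a³ + 27b² = 4·7³ + 27·6² = 4·343 + 27·36 ≡ 21 (mod 23). Nonzero ⇒ E is nonsingular.
For each x ∈ F_23, compute rhs = x³ + 7·x + 6 mod 23, then count y ∈ F_23 with y² ≡ rhs.
  x = 0: rhs = 6, matching y values: 11, 12 (2 points).
  x = 1: rhs = 14, matching y values: none (0 points).
  x = 2: rhs = 5, matching y values: none (0 points).
  x = 3: rhs = 8, matching y values: 10, 13 (2 points).
  x = 4: rhs = 6, matching y values: 11, 12 (2 points).
  x = 5: rhs = 5, matching y values: none (0 points).
  x = 6: rhs = 11, matching y values: none (0 points).
  x = 7: rhs = 7, matching y values: none (0 points).
  x = 8: rhs = 22, matching y values: none (0 points).
  x = 9: rhs = 16, matching y values: 4, 19 (2 points).
  x = 10: rhs = 18, matching y values: 8, 15 (2 points).
  x = 11: rhs = 11, matching y values: none (0 points).
  x = 12: rhs = 1, matching y values: 1, 22 (2 points).
  x = 13: rhs = 17, matching y values: none (0 points).
  x = 14: rhs = 19, matching y values: none (0 points).
  x = 15: rhs = 13, matching y values: 6, 17 (2 points).
  x = 16: rhs = 5, matching y values: none (0 points).
  x = 17: rhs = 1, matching y values: 1, 22 (2 points).
  x = 18: rhs = 7, matching y values: none (0 points).
  x = 19: rhs = 6, matching y values: 11, 12 (2 points).
  x = 20: rhs = 4, matching y values: 2, 21 (2 points).
  x = 21: rhs = 7, matching y values: none (0 points).
  x = 22: rhs = 21, matching y values: none (0 points).
Total affine count: 20.
Full point count |E(F_23)| = 20 + 1 = 21.
Hasse bound: |21 − (23+1)| = |-3| = 3 ≤ 2√23 ≈ 9.5917 ✓.


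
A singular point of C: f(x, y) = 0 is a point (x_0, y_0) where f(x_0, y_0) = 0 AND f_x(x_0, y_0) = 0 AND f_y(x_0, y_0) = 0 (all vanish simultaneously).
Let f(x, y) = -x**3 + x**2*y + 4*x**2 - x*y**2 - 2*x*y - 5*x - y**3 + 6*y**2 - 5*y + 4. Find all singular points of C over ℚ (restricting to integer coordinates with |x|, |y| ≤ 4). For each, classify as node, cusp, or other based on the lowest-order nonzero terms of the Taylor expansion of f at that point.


Singular points: {(2, 1)}; classification: node.

Compute partial derivatives:
  f_x = -3*x**2 + 2*x*y + 8*x - y**2 - 2*y - 5.
  f_y = x**2 - 2*x*y - 2*x - 3*y**2 + 12*y - 5.
Scan x_0 ∈ {−4, ..., 4}. For each x_0, f_y(x_0, y) is a polynomial in y; find its integer roots y ∈ {−4, ..., 4}, then test f_x and f at those candidates.
  x = -4: f_y(-4, y) = -3*y**2 + 20*y + 19; no integer root y with |y| ≤ 4.
  x = -3: f_y(-3, y) = -3*y**2 + 18*y + 10; no integer root y with |y| ≤ 4.
  x = -2: f_y(-2, y) = -3*y**2 + 16*y + 3; no integer root y with |y| ≤ 4.
  x = -1: f_y(-1, y) = -3*y**2 + 14*y - 2; no integer root y with |y| ≤ 4.
  x = 0: f_y(0, y) = -3*y**2 + 12*y - 5; no integer root y with |y| ≤ 4.
  x = 1: f_y(1, y) = -3*y**2 + 10*y - 6; no integer root y with |y| ≤ 4.
  x = 2: f_y(2, y) = -3*y**2 + 8*y - 5; vanishes at y ∈ {1}. (2, 1): f_x = 0, f = 0 — SINGULAR.
  x = 3: f_y(3, y) = -3*y**2 + 6*y - 2; no integer root y with |y| ≤ 4.
  x = 4: f_y(4, y) = -3*y**2 + 4*y + 3; no integer root y with |y| ≤ 4.
Only singular point on the grid: (2, 1).
Classify: substitute x = 2 + u, y = 1 + v and expand: f = -u**3 + u**2*v - u**2 - u*v**2 - v**3 + v**2.
No constant or linear terms (consistent with a singular point). Quadratic part: -u**2 + v**2. Cubic part: -u**3 + u**2*v - u*v**2 - v**3.
The quadratic part v**2 - u**2 = (v − u)(v + u) splits into two distinct linear factors, so there are two distinct tangent lines y − 1 = ±(x − 2) — this is a node (ordinary double point).
Classification: node.


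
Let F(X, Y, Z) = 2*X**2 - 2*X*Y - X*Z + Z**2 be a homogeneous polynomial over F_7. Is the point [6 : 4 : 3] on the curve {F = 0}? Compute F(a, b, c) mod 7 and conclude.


F(6,4,3) ≡ 1 (mod 7); P is NOT on the curve.

Evaluate F(6, 4, 3) term-by-term (mod 7).
  2*X**2 ↦ 2·36·1·1 = 72
  -2*X*Y ↦ -2·6·4·1 = -48
  -X*Z ↦ -1·6·1·3 = -18
  Z**2 ↦ 1·1·1·9 = 9
Sum: F(6, 4, 3) = (72) + (-48) + (-18) + (9) = 15.
Reducing mod 7: 15 ≡ 1 (mod 7).
Since F(a, b, c) ≡ 1 ≠ 0 (mod 7), P does NOT lie on the curve.


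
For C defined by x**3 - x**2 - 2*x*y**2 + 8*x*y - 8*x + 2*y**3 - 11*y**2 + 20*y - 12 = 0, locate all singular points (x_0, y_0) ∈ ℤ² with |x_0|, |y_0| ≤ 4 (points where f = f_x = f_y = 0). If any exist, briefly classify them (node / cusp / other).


Singular points: {(0, 2)}; classification: node.

Compute partial derivatives:
  f_x = 3*x**2 - 2*x - 2*y**2 + 8*y - 8.
  f_y = -4*x*y + 8*x + 6*y**2 - 22*y + 20.
Scan x_0 ∈ {−4, ..., 4}. For each x_0, f_y(x_0, y) is a polynomial in y; find its integer roots y ∈ {−4, ..., 4}, then test f_x and f at those candidates.
  x = -4: f_y(-4, y) = 6*y**2 - 6*y - 12; vanishes at y ∈ {-1, 2}. (-4, -1): f_x = 38 ≠ 0; (-4, 2): f_x = 56 ≠ 0.
  x = -3: f_y(-3, y) = 6*y**2 - 10*y - 4; vanishes at y ∈ {2}. (-3, 2): f_x = 33 ≠ 0.
  x = -2: f_y(-2, y) = 6*y**2 - 14*y + 4; vanishes at y ∈ {2}. (-2, 2): f_x = 16 ≠ 0.
  x = -1: f_y(-1, y) = 6*y**2 - 18*y + 12; vanishes at y ∈ {1, 2}. (-1, 1): f_x = 3 ≠ 0; (-1, 2): f_x = 5 ≠ 0.
  x = 0: f_y(0, y) = 6*y**2 - 22*y + 20; vanishes at y ∈ {2}. (0, 2): f_x = 0, f = 0 — SINGULAR.
  x = 1: f_y(1, y) = 6*y**2 - 26*y + 28; vanishes at y ∈ {2}. (1, 2): f_x = 1 ≠ 0.
  x = 2: f_y(2, y) = 6*y**2 - 30*y + 36; vanishes at y ∈ {2, 3}. (2, 2): f_x = 8 ≠ 0; (2, 3): f_x = 6 ≠ 0.
  x = 3: f_y(3, y) = 6*y**2 - 34*y + 44; vanishes at y ∈ {2}. (3, 2): f_x = 21 ≠ 0.
  x = 4: f_y(4, y) = 6*y**2 - 38*y + 52; vanishes at y ∈ {2}. (4, 2): f_x = 40 ≠ 0.
Only singular point on the grid: (0, 2).
Classify: substitute x = 0 + u, y = 2 + v and expand: f = u**3 - u**2 - 2*u*v**2 + 2*v**3 + v**2.
No constant or linear terms (consistent with a singular point). Quadratic part: -u**2 + v**2. Cubic part: u**3 - 2*u*v**2 + 2*v**3.
The quadratic part v**2 - u**2 = (v − u)(v + u) splits into two distinct linear factors, so there are two distinct tangent lines y − 2 = ±(x − 0) — this is a node (ordinary double point).
Classification: node.


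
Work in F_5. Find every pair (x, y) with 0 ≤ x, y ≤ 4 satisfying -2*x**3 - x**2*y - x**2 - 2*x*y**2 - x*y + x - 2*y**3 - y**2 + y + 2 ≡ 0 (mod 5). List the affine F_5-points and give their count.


Affine F_5-points: {(0, 1), (1, 0), (1, 2), (1, 4), (2, 3), (4, 3)}; count = 6.

For each of the 25 pairs (x, y) ∈ F_5², evaluate f(x, y) mod 5. Record the zeros.
  x = 0: [0↦2, 1↦0, 2↦4, 3↦2, 4↦2]  zeros at y ∈ {1}
  x = 1: [0↦0, 1↦4, 2↦0, 3↦1, 4↦0]  zeros at y ∈ {0, 2, 4}
  x = 2: [0↦4, 1↦2, 2↦3, 3↦0, 4↦1]  zeros at y ∈ {3}
  x = 3: [0↦2, 1↦2, 2↦1, 3↦2, 4↦3]  zeros at y ∈ ∅
  x = 4: [0↦2, 1↦2, 2↦2, 3↦0, 4↦4]  zeros at y ∈ {3}
Collecting zeros: affine points = {(0, 1), (1, 0), (1, 2), (1, 4), (2, 3), (4, 3)}.
Total count |C(F_5)_aff| = 6.


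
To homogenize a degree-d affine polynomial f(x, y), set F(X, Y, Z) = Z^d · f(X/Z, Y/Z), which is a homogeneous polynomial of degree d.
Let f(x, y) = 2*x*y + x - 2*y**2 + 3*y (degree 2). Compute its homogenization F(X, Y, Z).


F(X, Y, Z) = 2*X*Y + X*Z - 2*Y**2 + 3*Y*Z

deg(f) = 2.
Substitute x = X/Z, y = Y/Z into f, then multiply by Z^2.
  monomial 2·x^1·y^1 ↦ 2·X^1·Y^1·Z^0.
  monomial 1·x^1·y^0 ↦ 1·X^1·Y^0·Z^1.
  monomial -2·x^0·y^2 ↦ -2·X^0·Y^2·Z^0.
  monomial 3·x^0·y^1 ↦ 3·X^0·Y^1·Z^1.
Collecting: F(X, Y, Z) = 2*X*Y + X*Z - 2*Y**2 + 3*Y*Z.


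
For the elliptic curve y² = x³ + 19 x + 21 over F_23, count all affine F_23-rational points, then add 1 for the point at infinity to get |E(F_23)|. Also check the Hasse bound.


Affine points = {(1, 8), (1, 15), (3, 6), (3, 17), (4, 0), (6, 11), (6, 12), (8, 8), (8, 15), (9, 1), (9, 22), (13, 2), (13, 21), (14, 8), (14, 15), (15, 1), (15, 22), (17, 6), (17, 17), (18, 10), (18, 13), (20, 11), (20, 12), (22, 1), (22, 22)}; affine count = 25; |E(F_23)| = 26.

Discriminant check: Δ ∝ 4a³ + 27b² = 4·19³ + 27·21² = 4·6859 + 27·441 ≡ 13 (mod 23). Nonzero ⇒ E is nonsingular.
For each x ∈ F_23, compute rhs = x³ + 19·x + 21 mod 23, then count y ∈ F_23 with y² ≡ rhs.
  x = 0: rhs = 21, matching y values: none (0 points).
  x = 1: rhs = 18, matching y values: 8, 15 (2 points).
  x = 2: rhs = 21, matching y values: none (0 points).
  x = 3: rhs = 13, matching y values: 6, 17 (2 points).
  x = 4: rhs = 0, matching y values: 0 (1 points).
  x = 5: rhs = 11, matching y values: none (0 points).
  x = 6: rhs = 6, matching y values: 11, 12 (2 points).
  x = 7: rhs = 14, matching y values: none (0 points).
  x = 8: rhs = 18, matching y values: 8, 15 (2 points).
  x = 9: rhs = 1, matching y values: 1, 22 (2 points).
  x = 10: rhs = 15, matching y values: none (0 points).
  x = 11: rhs = 20, matching y values: none (0 points).
  x = 12: rhs = 22, matching y values: none (0 points).
  x = 13: rhs = 4, matching y values: 2, 21 (2 points).
  x = 14: rhs = 18, matching y values: 8, 15 (2 points).
  x = 15: rhs = 1, matching y values: 1, 22 (2 points).
  x = 16: rhs = 5, matching y values: none (0 points).
  x = 17: rhs = 13, matching y values: 6, 17 (2 points).
  x = 18: rhs = 8, matching y values: 10, 13 (2 points).
  x = 19: rhs = 19, matching y values: none (0 points).
  x = 20: rhs = 6, matching y values: 11, 12 (2 points).
  x = 21: rhs = 21, matching y values: none (0 points).
  x = 22: rhs = 1, matching y values: 1, 22 (2 points).
Total affine count: 25.
Full point count |E(F_23)| = 25 + 1 = 26.
Hasse bound: |26 − (23+1)| = |2| = 2 ≤ 2√23 ≈ 9.5917 ✓.


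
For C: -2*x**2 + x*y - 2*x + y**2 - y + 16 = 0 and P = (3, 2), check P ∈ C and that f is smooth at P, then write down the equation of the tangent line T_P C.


Tangent line at P: -12*x + 6*y + 24 = 0.

Step 1: f(3, 2) = 0, so P lies on C.
Step 2: partial derivatives
  f_x(x, y) = -4*x + y - 2, f_y(x, y) = x + 2*y - 1.
  f_x(P) = -12, f_y(P) = 6 (gradient nonzero, so P is smooth).
Step 3: tangent line at P: -12·(x − 3) + 6·(y − 2) = 0.
Expanding: -12*x + 6*y + 24 = 0.


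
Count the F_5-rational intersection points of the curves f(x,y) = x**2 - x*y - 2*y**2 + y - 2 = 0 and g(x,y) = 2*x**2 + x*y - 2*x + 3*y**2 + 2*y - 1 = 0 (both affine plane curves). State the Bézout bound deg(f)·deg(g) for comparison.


Common zeros: {(0, 4), (4, 4)}; count = 2; Bézout bound = 4.

deg(f) = 2, deg(g) = 2, so Bézout bound = 4.
Scan x ∈ F_5. For each x, list the y ∈ F_5 with f(x, y) ≡ 0 and those with g(x, y) ≡ 0 (mod 5); the common zeros in that column are the intersection.
  x = 0: f ≡ 0 at y ∈ {4}; g ≡ 0 at y ∈ {2, 4}; common: {4}.
  x = 1: f ≡ 0 at y ∈ ∅; g ≡ 0 at y ∈ {1, 3}; common: ∅.
  x = 2: f ≡ 0 at y ∈ ∅; g ≡ 0 at y ∈ {1}; common: ∅.
  x = 3: f ≡ 0 at y ∈ {2}; g ≡ 0 at y ∈ ∅; common: ∅.
  x = 4: f ≡ 0 at y ∈ {2, 4}; g ≡ 0 at y ∈ {4}; common: {4}.
Collecting: common zeros = {(0, 4), (4, 4)}, so the count is 2.
Comparison with the Bézout bound: 2 ≤ 4 = deg(f)·deg(g), as expected for curves with no common component (the affine F_5-count falls short of the bound because intersections may lie at infinity, over extension fields, or carry multiplicity).


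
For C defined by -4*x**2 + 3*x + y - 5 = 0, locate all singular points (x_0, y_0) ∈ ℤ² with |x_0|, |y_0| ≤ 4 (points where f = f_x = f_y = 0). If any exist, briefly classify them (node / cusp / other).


No singular points in the scanned grid; C is smooth there.

Compute partial derivatives:
  f_x = 3 - 8*x.
  f_y = 1.
f_y = 1 is a nonzero constant, so f_y never vanishes: no point (x, y) can satisfy f = f_x = f_y = 0. In particular no (x, y) ∈ {−4, ..., 4}² is singular; the curve is smooth.


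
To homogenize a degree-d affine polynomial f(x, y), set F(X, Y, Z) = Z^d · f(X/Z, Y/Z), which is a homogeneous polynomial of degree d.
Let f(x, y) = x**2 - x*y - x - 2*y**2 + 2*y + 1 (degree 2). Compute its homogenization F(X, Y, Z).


F(X, Y, Z) = X**2 - X*Y - X*Z - 2*Y**2 + 2*Y*Z + Z**2

deg(f) = 2.
Substitute x = X/Z, y = Y/Z into f, then multiply by Z^2.
  monomial 1·x^2·y^0 ↦ 1·X^2·Y^0·Z^0.
  monomial -1·x^1·y^1 ↦ -1·X^1·Y^1·Z^0.
  monomial -1·x^1·y^0 ↦ -1·X^1·Y^0·Z^1.
  monomial -2·x^0·y^2 ↦ -2·X^0·Y^2·Z^0.
  monomial 2·x^0·y^1 ↦ 2·X^0·Y^1·Z^1.
  monomial 1·x^0·y^0 ↦ 1·X^0·Y^0·Z^2.
Collecting: F(X, Y, Z) = X**2 - X*Y - X*Z - 2*Y**2 + 2*Y*Z + Z**2.


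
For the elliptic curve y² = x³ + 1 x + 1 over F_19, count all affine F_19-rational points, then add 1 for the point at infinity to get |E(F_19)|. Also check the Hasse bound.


Affine points = {(0, 1), (0, 18), (2, 7), (2, 12), (5, 6), (5, 13), (7, 3), (7, 16), (9, 6), (9, 13), (10, 2), (10, 17), (13, 8), (13, 11), (14, 2), (14, 17), (15, 3), (15, 16), (16, 3), (16, 16)}; affine count = 20; |E(F_19)| = 21.

Discriminant check: Δ ∝ 4a³ + 27b² = 4·1³ + 27·1² = 4·1 + 27·1 ≡ 12 (mod 19). Nonzero ⇒ E is nonsingular.
For each x ∈ F_19, compute rhs = x³ + 1·x + 1 mod 19, then count y ∈ F_19 with y² ≡ rhs.
  x = 0: rhs = 1, matching y values: 1, 18 (2 points).
  x = 1: rhs = 3, matching y values: none (0 points).
  x = 2: rhs = 11, matching y values: 7, 12 (2 points).
  x = 3: rhs = 12, matching y values: none (0 points).
  x = 4: rhs = 12, matching y values: none (0 points).
  x = 5: rhs = 17, matching y values: 6, 13 (2 points).
  x = 6: rhs = 14, matching y values: none (0 points).
  x = 7: rhs = 9, matching y values: 3, 16 (2 points).
  x = 8: rhs = 8, matching y values: none (0 points).
  x = 9: rhs = 17, matching y values: 6, 13 (2 points).
  x = 10: rhs = 4, matching y values: 2, 17 (2 points).
  x = 11: rhs = 13, matching y values: none (0 points).
  x = 12: rhs = 12, matching y values: none (0 points).
  x = 13: rhs = 7, matching y values: 8, 11 (2 points).
  x = 14: rhs = 4, matching y values: 2, 17 (2 points).
  x = 15: rhs = 9, matching y values: 3, 16 (2 points).
  x = 16: rhs = 9, matching y values: 3, 16 (2 points).
  x = 17: rhs = 10, matching y values: none (0 points).
  x = 18: rhs = 18, matching y values: none (0 points).
Total affine count: 20.
Full point count |E(F_19)| = 20 + 1 = 21.
Hasse bound: |21 − (19+1)| = |1| = 1 ≤ 2√19 ≈ 8.7178 ✓.


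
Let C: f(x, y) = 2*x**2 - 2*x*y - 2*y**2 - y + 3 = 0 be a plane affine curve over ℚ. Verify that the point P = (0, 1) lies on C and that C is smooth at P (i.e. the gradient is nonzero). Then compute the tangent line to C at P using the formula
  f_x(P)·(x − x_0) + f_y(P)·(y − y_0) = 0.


Tangent line at P: -2*x - 5*y + 5 = 0.

Step 1: f(0, 1) = 0, so P lies on C.
Step 2: partial derivatives
  f_x(x, y) = 4*x - 2*y, f_y(x, y) = -2*x - 4*y - 1.
  f_x(P) = -2, f_y(P) = -5 (gradient nonzero, so P is smooth).
Step 3: tangent line at P: -2·(x − 0) + -5·(y − 1) = 0.
Expanding: -2*x - 5*y + 5 = 0.


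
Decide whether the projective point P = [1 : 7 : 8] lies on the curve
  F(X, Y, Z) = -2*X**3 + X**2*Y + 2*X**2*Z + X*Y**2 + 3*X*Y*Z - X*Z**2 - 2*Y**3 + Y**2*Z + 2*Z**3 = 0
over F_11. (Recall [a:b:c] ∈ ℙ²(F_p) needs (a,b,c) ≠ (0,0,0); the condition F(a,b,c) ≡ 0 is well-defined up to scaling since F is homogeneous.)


F(1,7,8) ≡ 2 (mod 11); P is NOT on the curve.

Evaluate F(1, 7, 8) term-by-term (mod 11).
  -2*X**3 ↦ -2·1·1·1 = -2
  X**2*Y ↦ 1·1·7·1 = 7
  2*X**2*Z ↦ 2·1·1·8 = 16
  X*Y**2 ↦ 1·1·49·1 = 49
  3*X*Y*Z ↦ 3·1·7·8 = 168
  -X*Z**2 ↦ -1·1·1·64 = -64
  -2*Y**3 ↦ -2·1·343·1 = -686
  Y**2*Z ↦ 1·1·49·8 = 392
  2*Z**3 ↦ 2·1·1·512 = 1024
Sum: F(1, 7, 8) = (-2) + (7) + (16) + (49) + (168) + (-64) + (-686) + (392) + (1024) = 904.
Reducing mod 11: 904 ≡ 2 (mod 11).
Since F(a, b, c) ≡ 2 ≠ 0 (mod 11), P does NOT lie on the curve.


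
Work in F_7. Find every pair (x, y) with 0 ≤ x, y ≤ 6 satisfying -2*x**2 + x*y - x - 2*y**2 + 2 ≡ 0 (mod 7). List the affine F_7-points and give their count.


Affine F_7-points: {(0, 1), (0, 6), (1, 2), (3, 2), (3, 3), (5, 3), (6, 4), (6, 6)}; count = 8.

For each of the 49 pairs (x, y) ∈ F_7², evaluate f(x, y) mod 7. Record the zeros.
  x = 0: [0↦2, 1↦0, 2↦1, 3↦5, 4↦5, 5↦1, 6↦0]  zeros at y ∈ {1, 6}
  x = 1: [0↦6, 1↦5, 2↦0, 3↦5, 4↦6, 5↦3, 6↦3]  zeros at y ∈ {2}
  x = 2: [0↦6, 1↦6, 2↦2, 3↦1, 4↦3, 5↦1, 6↦2]  zeros at y ∈ ∅
  x = 3: [0↦2, 1↦3, 2↦0, 3↦0, 4↦3, 5↦2, 6↦4]  zeros at y ∈ {2, 3}
  x = 4: [0↦1, 1↦3, 2↦1, 3↦2, 4↦6, 5↦6, 6↦2]  zeros at y ∈ ∅
  x = 5: [0↦3, 1↦6, 2↦5, 3↦0, 4↦5, 5↦6, 6↦3]  zeros at y ∈ {3}
  x = 6: [0↦1, 1↦5, 2↦5, 3↦1, 4↦0, 5↦2, 6↦0]  zeros at y ∈ {4, 6}
Collecting zeros: affine points = {(0, 1), (0, 6), (1, 2), (3, 2), (3, 3), (5, 3), (6, 4), (6, 6)}.
Total count |C(F_7)_aff| = 8.


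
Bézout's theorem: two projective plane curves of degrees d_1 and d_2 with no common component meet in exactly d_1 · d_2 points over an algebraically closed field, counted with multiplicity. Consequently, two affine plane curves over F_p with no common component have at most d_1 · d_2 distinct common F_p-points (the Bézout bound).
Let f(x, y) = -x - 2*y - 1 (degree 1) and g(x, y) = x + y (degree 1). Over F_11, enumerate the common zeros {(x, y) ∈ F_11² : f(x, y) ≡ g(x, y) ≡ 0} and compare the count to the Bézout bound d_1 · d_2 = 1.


Common zeros: {(1, 10)}; count = 1; Bézout bound = 1.

deg(f) = 1, deg(g) = 1, so Bézout bound = 1.
Scan x ∈ F_11. For each x, list the y ∈ F_11 with f(x, y) ≡ 0 and those with g(x, y) ≡ 0 (mod 11); the common zeros in that column are the intersection.
  x = 0: f ≡ 0 at y ∈ {5}; g ≡ 0 at y ∈ {0}; common: ∅.
  x = 1: f ≡ 0 at y ∈ {10}; g ≡ 0 at y ∈ {10}; common: {10}.
  x = 2: f ≡ 0 at y ∈ {4}; g ≡ 0 at y ∈ {9}; common: ∅.
  x = 3: f ≡ 0 at y ∈ {9}; g ≡ 0 at y ∈ {8}; common: ∅.
  x = 4: f ≡ 0 at y ∈ {3}; g ≡ 0 at y ∈ {7}; common: ∅.
  x = 5: f ≡ 0 at y ∈ {8}; g ≡ 0 at y ∈ {6}; common: ∅.
  x = 6: f ≡ 0 at y ∈ {2}; g ≡ 0 at y ∈ {5}; common: ∅.
  x = 7: f ≡ 0 at y ∈ {7}; g ≡ 0 at y ∈ {4}; common: ∅.
  x = 8: f ≡ 0 at y ∈ {1}; g ≡ 0 at y ∈ {3}; common: ∅.
  x = 9: f ≡ 0 at y ∈ {6}; g ≡ 0 at y ∈ {2}; common: ∅.
  x = 10: f ≡ 0 at y ∈ {0}; g ≡ 0 at y ∈ {1}; common: ∅.
Collecting: common zeros = {(1, 10)}, so the count is 1.
Comparison with the Bézout bound: 1 ≤ 1 = deg(f)·deg(g), as expected for curves with no common component (the bound is attained).


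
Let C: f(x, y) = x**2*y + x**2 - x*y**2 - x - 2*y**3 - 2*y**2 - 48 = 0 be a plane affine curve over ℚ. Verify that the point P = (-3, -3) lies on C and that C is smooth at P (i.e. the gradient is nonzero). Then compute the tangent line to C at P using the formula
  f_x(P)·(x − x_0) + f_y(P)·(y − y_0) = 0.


Tangent line at P: 2*x - 51*y - 147 = 0.

Step 1: f(-3, -3) = 0, so P lies on C.
Step 2: partial derivatives
  f_x(x, y) = 2*x*y + 2*x - y**2 - 1, f_y(x, y) = x**2 - 2*x*y - 6*y**2 - 4*y.
  f_x(P) = 2, f_y(P) = -51 (gradient nonzero, so P is smooth).
Step 3: tangent line at P: 2·(x − -3) + -51·(y − -3) = 0.
Expanding: 2*x - 51*y - 147 = 0.


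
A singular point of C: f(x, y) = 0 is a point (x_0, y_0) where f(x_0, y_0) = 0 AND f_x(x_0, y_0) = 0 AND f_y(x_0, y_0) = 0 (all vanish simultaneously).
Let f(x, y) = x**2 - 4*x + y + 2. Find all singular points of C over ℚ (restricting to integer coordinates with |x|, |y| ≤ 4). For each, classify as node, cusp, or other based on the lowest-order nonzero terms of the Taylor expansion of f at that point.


No singular points in the scanned grid; C is smooth there.

Compute partial derivatives:
  f_x = 2*x - 4.
  f_y = 1.
f_y = 1 is a nonzero constant, so f_y never vanishes: no point (x, y) can satisfy f = f_x = f_y = 0. In particular no (x, y) ∈ {−4, ..., 4}² is singular; the curve is smooth.


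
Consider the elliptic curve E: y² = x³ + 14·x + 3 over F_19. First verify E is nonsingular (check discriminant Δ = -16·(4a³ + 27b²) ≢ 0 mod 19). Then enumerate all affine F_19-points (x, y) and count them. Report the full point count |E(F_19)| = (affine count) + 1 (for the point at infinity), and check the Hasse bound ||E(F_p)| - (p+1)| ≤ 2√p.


Affine points = {(2, 1), (2, 18), (4, 3), (4, 16), (7, 8), (7, 11), (8, 0), (11, 5), (11, 14), (13, 8), (13, 11), (14, 6), (14, 13), (15, 4), (15, 15), (17, 9), (17, 10), (18, 8), (18, 11)}; affine count = 19; |E(F_19)| = 20.

Discriminant check: Δ ∝ 4a³ + 27b² = 4·14³ + 27·3² = 4·2744 + 27·9 ≡ 9 (mod 19). Nonzero ⇒ E is nonsingular.
For each x ∈ F_19, compute rhs = x³ + 14·x + 3 mod 19, then count y ∈ F_19 with y² ≡ rhs.
  x = 0: rhs = 3, matching y values: none (0 points).
  x = 1: rhs = 18, matching y values: none (0 points).
  x = 2: rhs = 1, matching y values: 1, 18 (2 points).
  x = 3: rhs = 15, matching y values: none (0 points).
  x = 4: rhs = 9, matching y values: 3, 16 (2 points).
  x = 5: rhs = 8, matching y values: none (0 points).
  x = 6: rhs = 18, matching y values: none (0 points).
  x = 7: rhs = 7, matching y values: 8, 11 (2 points).
  x = 8: rhs = 0, matching y values: 0 (1 points).
  x = 9: rhs = 3, matching y values: none (0 points).
  x = 10: rhs = 3, matching y values: none (0 points).
  x = 11: rhs = 6, matching y values: 5, 14 (2 points).
  x = 12: rhs = 18, matching y values: none (0 points).
  x = 13: rhs = 7, matching y values: 8, 11 (2 points).
  x = 14: rhs = 17, matching y values: 6, 13 (2 points).
  x = 15: rhs = 16, matching y values: 4, 15 (2 points).
  x = 16: rhs = 10, matching y values: none (0 points).
  x = 17: rhs = 5, matching y values: 9, 10 (2 points).
  x = 18: rhs = 7, matching y values: 8, 11 (2 points).
Total affine count: 19.
Full point count |E(F_19)| = 19 + 1 = 20.
Hasse bound: |20 − (19+1)| = |0| = 0 ≤ 2√19 ≈ 8.7178 ✓.


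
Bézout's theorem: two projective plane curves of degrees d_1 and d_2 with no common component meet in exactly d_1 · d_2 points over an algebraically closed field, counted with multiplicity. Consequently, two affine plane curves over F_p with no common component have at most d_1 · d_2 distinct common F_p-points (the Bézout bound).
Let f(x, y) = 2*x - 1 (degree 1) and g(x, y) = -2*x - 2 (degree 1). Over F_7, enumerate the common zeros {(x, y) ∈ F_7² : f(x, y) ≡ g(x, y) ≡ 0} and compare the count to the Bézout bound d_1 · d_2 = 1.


Common zeros: ∅; count = 0; Bézout bound = 1.

deg(f) = 1, deg(g) = 1, so Bézout bound = 1.
Scan x ∈ F_7. For each x, list the y ∈ F_7 with f(x, y) ≡ 0 and those with g(x, y) ≡ 0 (mod 7); the common zeros in that column are the intersection.
  x = 0: f ≡ 0 at y ∈ ∅; g ≡ 0 at y ∈ ∅; common: ∅.
  x = 1: f ≡ 0 at y ∈ ∅; g ≡ 0 at y ∈ ∅; common: ∅.
  x = 2: f ≡ 0 at y ∈ ∅; g ≡ 0 at y ∈ ∅; common: ∅.
  x = 3: f ≡ 0 at y ∈ ∅; g ≡ 0 at y ∈ ∅; common: ∅.
  x = 4: f ≡ 0 at y ∈ {0, 1, 2, 3, 4, 5, 6}; g ≡ 0 at y ∈ ∅; common: ∅.
  x = 5: f ≡ 0 at y ∈ ∅; g ≡ 0 at y ∈ ∅; common: ∅.
  x = 6: f ≡ 0 at y ∈ ∅; g ≡ 0 at y ∈ {0, 1, 2, 3, 4, 5, 6}; common: ∅.
Collecting: common zeros = ∅, so the count is 0.
Comparison with the Bézout bound: 0 ≤ 1 = deg(f)·deg(g), as expected for curves with no common component (the affine F_7-count falls short of the bound because intersections may lie at infinity, over extension fields, or carry multiplicity).
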